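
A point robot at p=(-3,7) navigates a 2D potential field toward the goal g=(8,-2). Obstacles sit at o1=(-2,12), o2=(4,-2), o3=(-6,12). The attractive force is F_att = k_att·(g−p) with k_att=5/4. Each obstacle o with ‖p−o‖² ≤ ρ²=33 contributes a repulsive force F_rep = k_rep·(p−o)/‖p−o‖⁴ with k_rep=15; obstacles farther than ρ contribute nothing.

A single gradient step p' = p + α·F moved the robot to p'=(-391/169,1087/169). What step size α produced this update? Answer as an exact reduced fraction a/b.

F_att = 5/4·(g−p) = 5/4·(11,-9) = (13.7500,-11.2500)
o1: d²=26 ≤ ρ²=33; F_rep = 15·(-1,-5)/26² = (-0.0222,-0.1109)
o2: d²=130 > ρ²=33 → inactive
o3: d²=34 > ρ²=33 → inactive
F = F_att + ΣF_rep = (13.7278,-11.3609)
Δp = p'−p = (0.6864,-0.5680); α = Δx/Fx = (116/169) / (2320/169) = 1/20
check: Δy/Fy = (-96/169) / (-1920/169) = 1/20 ✓

α = 1/20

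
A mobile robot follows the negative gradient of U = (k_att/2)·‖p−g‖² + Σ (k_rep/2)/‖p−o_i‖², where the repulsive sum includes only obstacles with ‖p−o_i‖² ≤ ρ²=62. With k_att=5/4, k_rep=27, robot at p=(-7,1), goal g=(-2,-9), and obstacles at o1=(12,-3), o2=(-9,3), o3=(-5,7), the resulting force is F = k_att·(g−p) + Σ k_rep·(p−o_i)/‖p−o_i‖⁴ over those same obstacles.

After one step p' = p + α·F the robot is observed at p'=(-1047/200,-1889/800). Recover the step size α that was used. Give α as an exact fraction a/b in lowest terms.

α = 1/4

F_att = 5/4·(g−p) = 5/4·(5,-10) = (6.2500,-12.5000)
o1: d²=377 > ρ²=62 → inactive
o2: d²=8 ≤ ρ²=62; F_rep = 27·(2,-2)/8² = (0.8438,-0.8438)
o3: d²=40 ≤ ρ²=62; F_rep = 27·(-2,-6)/40² = (-0.0338,-0.1013)
F = F_att + ΣF_rep = (7.0600,-13.4450)
Δp = p'−p = (1.7650,-3.3613); α = Δx/Fx = (353/200) / (353/50) = 1/4
check: Δy/Fy = (-2689/800) / (-2689/200) = 1/4 ✓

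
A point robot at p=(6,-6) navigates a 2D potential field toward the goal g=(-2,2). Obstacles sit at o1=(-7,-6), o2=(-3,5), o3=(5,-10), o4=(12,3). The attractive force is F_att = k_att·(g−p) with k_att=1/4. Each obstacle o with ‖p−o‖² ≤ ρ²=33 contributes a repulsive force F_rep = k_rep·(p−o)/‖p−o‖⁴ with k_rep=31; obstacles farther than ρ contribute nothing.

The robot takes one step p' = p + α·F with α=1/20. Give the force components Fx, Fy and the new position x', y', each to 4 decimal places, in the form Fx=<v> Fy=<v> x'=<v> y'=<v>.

F_att = 1/4·(g−p) = 1/4·(-8,8) = (-2.0000,2.0000)
o1: d²=169 > ρ²=33 → inactive
o2: d²=202 > ρ²=33 → inactive
o3: d²=17 ≤ ρ²=33; F_rep = 31·(1,4)/17² = (0.1073,0.4291)
o4: d²=117 > ρ²=33 → inactive
F = F_att + ΣF_rep = (-1.8927,2.4291)
p' = p + 1/20·F = (5.9054,-5.8785)

Fx=-1.8927 Fy=2.4291 x'=5.9054 y'=-5.8785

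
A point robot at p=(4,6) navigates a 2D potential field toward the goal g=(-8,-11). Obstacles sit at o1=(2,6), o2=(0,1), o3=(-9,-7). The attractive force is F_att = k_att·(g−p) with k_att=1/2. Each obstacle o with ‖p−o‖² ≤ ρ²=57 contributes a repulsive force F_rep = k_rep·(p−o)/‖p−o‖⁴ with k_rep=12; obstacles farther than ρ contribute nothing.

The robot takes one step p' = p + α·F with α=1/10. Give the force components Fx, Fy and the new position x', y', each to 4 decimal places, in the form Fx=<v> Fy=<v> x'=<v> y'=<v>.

F_att = 1/2·(g−p) = 1/2·(-12,-17) = (-6.0000,-8.5000)
o1: d²=4 ≤ ρ²=57; F_rep = 12·(2,0)/4² = (1.5000,0.0000)
o2: d²=41 ≤ ρ²=57; F_rep = 12·(4,5)/41² = (0.0286,0.0357)
o3: d²=338 > ρ²=57 → inactive
F = F_att + ΣF_rep = (-4.4714,-8.4643)
p' = p + 1/10·F = (3.5529,5.1536)

Fx=-4.4714 Fy=-8.4643 x'=3.5529 y'=5.1536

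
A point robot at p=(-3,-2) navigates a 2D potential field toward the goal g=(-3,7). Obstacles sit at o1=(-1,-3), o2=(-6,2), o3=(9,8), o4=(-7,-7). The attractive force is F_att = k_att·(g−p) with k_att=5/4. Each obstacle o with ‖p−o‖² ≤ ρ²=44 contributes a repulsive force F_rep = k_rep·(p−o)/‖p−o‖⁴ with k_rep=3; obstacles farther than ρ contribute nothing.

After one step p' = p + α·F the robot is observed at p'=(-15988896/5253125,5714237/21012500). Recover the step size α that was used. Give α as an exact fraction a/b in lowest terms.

α = 1/5

F_att = 5/4·(g−p) = 5/4·(0,9) = (0.0000,11.2500)
o1: d²=5 ≤ ρ²=44; F_rep = 3·(-2,1)/5² = (-0.2400,0.1200)
o2: d²=25 ≤ ρ²=44; F_rep = 3·(3,-4)/25² = (0.0144,-0.0192)
o3: d²=244 > ρ²=44 → inactive
o4: d²=41 ≤ ρ²=44; F_rep = 3·(4,5)/41² = (0.0071,0.0089)
F = F_att + ΣF_rep = (-0.2185,11.3597)
Δp = p'−p = (-0.0437,2.2719); α = Δx/Fx = (-229521/5253125) / (-229521/1050625) = 1/5
check: Δy/Fy = (47739237/21012500) / (47739237/4202500) = 1/5 ✓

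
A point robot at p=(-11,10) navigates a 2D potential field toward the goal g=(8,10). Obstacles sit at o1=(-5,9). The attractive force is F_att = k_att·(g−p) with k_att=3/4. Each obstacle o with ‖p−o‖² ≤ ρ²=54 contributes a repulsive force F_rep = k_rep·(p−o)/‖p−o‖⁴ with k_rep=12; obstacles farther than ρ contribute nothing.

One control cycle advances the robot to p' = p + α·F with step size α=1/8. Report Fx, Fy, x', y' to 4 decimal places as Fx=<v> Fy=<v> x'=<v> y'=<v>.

F_att = 3/4·(g−p) = 3/4·(19,0) = (14.2500,0.0000)
o1: d²=37 ≤ ρ²=54; F_rep = 12·(-6,1)/37² = (-0.0526,0.0088)
F = F_att + ΣF_rep = (14.1974,0.0088)
p' = p + 1/8·F = (-9.2253,10.0011)

Fx=14.1974 Fy=0.0088 x'=-9.2253 y'=10.0011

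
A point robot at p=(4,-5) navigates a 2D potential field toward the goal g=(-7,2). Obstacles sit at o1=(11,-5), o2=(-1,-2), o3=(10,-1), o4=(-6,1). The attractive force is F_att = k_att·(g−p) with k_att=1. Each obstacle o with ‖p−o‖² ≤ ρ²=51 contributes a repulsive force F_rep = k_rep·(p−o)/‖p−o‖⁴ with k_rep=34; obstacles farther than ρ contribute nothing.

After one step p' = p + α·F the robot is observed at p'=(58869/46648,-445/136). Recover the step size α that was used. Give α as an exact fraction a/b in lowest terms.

F_att = 1·(g−p) = 1·(-11,7) = (-11.0000,7.0000)
o1: d²=49 ≤ ρ²=51; F_rep = 34·(-7,0)/49² = (-0.0991,0.0000)
o2: d²=34 ≤ ρ²=51; F_rep = 34·(5,-3)/34² = (0.1471,-0.0882)
o3: d²=52 > ρ²=51 → inactive
o4: d²=136 > ρ²=51 → inactive
F = F_att + ΣF_rep = (-10.9521,6.9118)
Δp = p'−p = (-2.7380,1.7279); α = Δx/Fx = (-127723/46648) / (-127723/11662) = 1/4
check: Δy/Fy = (235/136) / (235/34) = 1/4 ✓

α = 1/4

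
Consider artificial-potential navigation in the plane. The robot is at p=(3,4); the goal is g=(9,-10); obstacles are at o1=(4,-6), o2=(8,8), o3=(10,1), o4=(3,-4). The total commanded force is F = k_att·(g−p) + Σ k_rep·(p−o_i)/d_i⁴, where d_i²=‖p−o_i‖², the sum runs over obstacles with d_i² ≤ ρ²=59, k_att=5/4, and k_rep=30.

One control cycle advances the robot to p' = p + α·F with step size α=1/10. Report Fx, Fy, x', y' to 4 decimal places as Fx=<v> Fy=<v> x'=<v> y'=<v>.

F_att = 5/4·(g−p) = 5/4·(6,-14) = (7.5000,-17.5000)
o1: d²=101 > ρ²=59 → inactive
o2: d²=41 ≤ ρ²=59; F_rep = 30·(-5,-4)/41² = (-0.0892,-0.0714)
o3: d²=58 ≤ ρ²=59; F_rep = 30·(-7,3)/58² = (-0.0624,0.0268)
o4: d²=64 > ρ²=59 → inactive
F = F_att + ΣF_rep = (7.3483,-17.5446)
p' = p + 1/10·F = (3.7348,2.2455)

Fx=7.3483 Fy=-17.5446 x'=3.7348 y'=2.2455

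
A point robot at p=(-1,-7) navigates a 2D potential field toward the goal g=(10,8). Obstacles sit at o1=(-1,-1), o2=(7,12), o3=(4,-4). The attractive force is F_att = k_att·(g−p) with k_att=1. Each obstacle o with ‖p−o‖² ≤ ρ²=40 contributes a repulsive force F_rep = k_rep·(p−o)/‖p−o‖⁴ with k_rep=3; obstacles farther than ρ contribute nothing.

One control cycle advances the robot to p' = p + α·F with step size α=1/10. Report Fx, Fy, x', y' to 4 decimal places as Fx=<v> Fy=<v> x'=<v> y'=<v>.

Fx=10.9870 Fy=14.9783 x'=0.0987 y'=-5.5022

F_att = 1·(g−p) = 1·(11,15) = (11.0000,15.0000)
o1: d²=36 ≤ ρ²=40; F_rep = 3·(0,-6)/36² = (0.0000,-0.0139)
o2: d²=425 > ρ²=40 → inactive
o3: d²=34 ≤ ρ²=40; F_rep = 3·(-5,-3)/34² = (-0.0130,-0.0078)
F = F_att + ΣF_rep = (10.9870,14.9783)
p' = p + 1/10·F = (0.0987,-5.5022)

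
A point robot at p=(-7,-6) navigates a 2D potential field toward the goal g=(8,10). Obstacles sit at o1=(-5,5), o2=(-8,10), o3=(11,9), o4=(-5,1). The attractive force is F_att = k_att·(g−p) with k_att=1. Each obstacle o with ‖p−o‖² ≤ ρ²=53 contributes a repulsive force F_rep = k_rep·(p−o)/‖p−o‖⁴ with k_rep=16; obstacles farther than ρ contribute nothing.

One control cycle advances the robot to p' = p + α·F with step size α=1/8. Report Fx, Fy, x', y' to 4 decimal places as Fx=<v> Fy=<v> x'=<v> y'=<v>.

F_att = 1·(g−p) = 1·(15,16) = (15.0000,16.0000)
o1: d²=125 > ρ²=53 → inactive
o2: d²=257 > ρ²=53 → inactive
o3: d²=549 > ρ²=53 → inactive
o4: d²=53 ≤ ρ²=53; F_rep = 16·(-2,-7)/53² = (-0.0114,-0.0399)
F = F_att + ΣF_rep = (14.9886,15.9601)
p' = p + 1/8·F = (-5.1264,-4.0050)

Fx=14.9886 Fy=15.9601 x'=-5.1264 y'=-4.0050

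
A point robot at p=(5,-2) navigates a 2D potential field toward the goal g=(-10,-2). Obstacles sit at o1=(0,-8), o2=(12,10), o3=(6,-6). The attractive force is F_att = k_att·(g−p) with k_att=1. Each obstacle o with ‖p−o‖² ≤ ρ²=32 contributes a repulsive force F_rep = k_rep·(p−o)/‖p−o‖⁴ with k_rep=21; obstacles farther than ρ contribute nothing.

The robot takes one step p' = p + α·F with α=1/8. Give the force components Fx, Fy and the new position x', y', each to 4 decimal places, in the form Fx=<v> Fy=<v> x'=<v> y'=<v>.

Fx=-15.0727 Fy=0.2907 x'=3.1159 y'=-1.9637

F_att = 1·(g−p) = 1·(-15,0) = (-15.0000,0.0000)
o1: d²=61 > ρ²=32 → inactive
o2: d²=193 > ρ²=32 → inactive
o3: d²=17 ≤ ρ²=32; F_rep = 21·(-1,4)/17² = (-0.0727,0.2907)
F = F_att + ΣF_rep = (-15.0727,0.2907)
p' = p + 1/8·F = (3.1159,-1.9637)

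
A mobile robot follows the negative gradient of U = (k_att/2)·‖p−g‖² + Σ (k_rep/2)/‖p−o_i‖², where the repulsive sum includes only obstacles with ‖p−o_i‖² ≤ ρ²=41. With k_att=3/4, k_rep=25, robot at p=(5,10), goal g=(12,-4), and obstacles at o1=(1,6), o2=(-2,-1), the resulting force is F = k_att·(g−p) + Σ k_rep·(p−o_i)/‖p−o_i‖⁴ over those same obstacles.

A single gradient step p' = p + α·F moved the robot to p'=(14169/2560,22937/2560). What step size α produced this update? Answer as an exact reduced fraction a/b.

F_att = 3/4·(g−p) = 3/4·(7,-14) = (5.2500,-10.5000)
o1: d²=32 ≤ ρ²=41; F_rep = 25·(4,4)/32² = (0.0977,0.0977)
o2: d²=170 > ρ²=41 → inactive
F = F_att + ΣF_rep = (5.3477,-10.4023)
Δp = p'−p = (0.5348,-1.0402); α = Δx/Fx = (1369/2560) / (1369/256) = 1/10
check: Δy/Fy = (-2663/2560) / (-2663/256) = 1/10 ✓

α = 1/10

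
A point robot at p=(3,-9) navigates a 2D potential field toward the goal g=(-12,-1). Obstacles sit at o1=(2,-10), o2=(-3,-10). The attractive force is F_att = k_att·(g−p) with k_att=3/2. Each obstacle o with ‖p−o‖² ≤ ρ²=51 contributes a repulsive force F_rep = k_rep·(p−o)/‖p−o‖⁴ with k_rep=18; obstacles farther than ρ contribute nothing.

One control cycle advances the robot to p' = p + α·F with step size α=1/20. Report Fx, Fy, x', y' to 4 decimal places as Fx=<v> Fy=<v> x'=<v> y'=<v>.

Fx=-17.9211 Fy=16.5131 x'=2.1039 y'=-8.1743

F_att = 3/2·(g−p) = 3/2·(-15,8) = (-22.5000,12.0000)
o1: d²=2 ≤ ρ²=51; F_rep = 18·(1,1)/2² = (4.5000,4.5000)
o2: d²=37 ≤ ρ²=51; F_rep = 18·(6,1)/37² = (0.0789,0.0131)
F = F_att + ΣF_rep = (-17.9211,16.5131)
p' = p + 1/20·F = (2.1039,-8.1743)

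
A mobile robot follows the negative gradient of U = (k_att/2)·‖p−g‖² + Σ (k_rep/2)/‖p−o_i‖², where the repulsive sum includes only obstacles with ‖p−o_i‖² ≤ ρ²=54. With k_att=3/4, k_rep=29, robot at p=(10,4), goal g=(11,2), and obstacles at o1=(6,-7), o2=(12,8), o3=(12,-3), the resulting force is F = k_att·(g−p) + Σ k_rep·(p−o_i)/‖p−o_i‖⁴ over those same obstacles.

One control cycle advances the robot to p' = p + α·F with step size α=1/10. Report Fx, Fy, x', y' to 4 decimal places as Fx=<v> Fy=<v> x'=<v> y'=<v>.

F_att = 3/4·(g−p) = 3/4·(1,-2) = (0.7500,-1.5000)
o1: d²=137 > ρ²=54 → inactive
o2: d²=20 ≤ ρ²=54; F_rep = 29·(-2,-4)/20² = (-0.1450,-0.2900)
o3: d²=53 ≤ ρ²=54; F_rep = 29·(-2,7)/53² = (-0.0206,0.0723)
F = F_att + ΣF_rep = (0.5844,-1.7177)
p' = p + 1/10·F = (10.0584,3.8282)

Fx=0.5844 Fy=-1.7177 x'=10.0584 y'=3.8282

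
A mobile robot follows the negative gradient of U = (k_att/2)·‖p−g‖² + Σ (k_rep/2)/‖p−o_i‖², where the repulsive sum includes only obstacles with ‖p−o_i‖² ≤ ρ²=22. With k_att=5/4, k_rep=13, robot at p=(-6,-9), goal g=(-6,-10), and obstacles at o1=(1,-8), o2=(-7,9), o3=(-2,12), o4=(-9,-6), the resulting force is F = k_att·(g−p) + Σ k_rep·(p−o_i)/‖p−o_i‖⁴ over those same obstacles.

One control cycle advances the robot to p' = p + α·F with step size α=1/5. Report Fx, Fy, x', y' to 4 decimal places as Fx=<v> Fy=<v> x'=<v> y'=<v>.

Fx=0.1204 Fy=-1.3704 x'=-5.9759 y'=-9.2741

F_att = 5/4·(g−p) = 5/4·(0,-1) = (0.0000,-1.2500)
o1: d²=50 > ρ²=22 → inactive
o2: d²=325 > ρ²=22 → inactive
o3: d²=457 > ρ²=22 → inactive
o4: d²=18 ≤ ρ²=22; F_rep = 13·(3,-3)/18² = (0.1204,-0.1204)
F = F_att + ΣF_rep = (0.1204,-1.3704)
p' = p + 1/5·F = (-5.9759,-9.2741)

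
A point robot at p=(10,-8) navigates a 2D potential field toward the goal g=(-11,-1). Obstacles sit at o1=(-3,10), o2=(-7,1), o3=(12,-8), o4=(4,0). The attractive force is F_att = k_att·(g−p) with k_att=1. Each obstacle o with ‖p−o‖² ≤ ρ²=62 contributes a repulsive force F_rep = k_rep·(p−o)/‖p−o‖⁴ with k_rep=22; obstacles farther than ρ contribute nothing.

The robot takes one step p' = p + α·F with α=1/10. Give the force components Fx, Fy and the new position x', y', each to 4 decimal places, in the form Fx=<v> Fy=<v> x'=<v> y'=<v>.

F_att = 1·(g−p) = 1·(-21,7) = (-21.0000,7.0000)
o1: d²=493 > ρ²=62 → inactive
o2: d²=370 > ρ²=62 → inactive
o3: d²=4 ≤ ρ²=62; F_rep = 22·(-2,0)/4² = (-2.7500,0.0000)
o4: d²=100 > ρ²=62 → inactive
F = F_att + ΣF_rep = (-23.7500,7.0000)
p' = p + 1/10·F = (7.6250,-7.3000)

Fx=-23.7500 Fy=7.0000 x'=7.6250 y'=-7.3000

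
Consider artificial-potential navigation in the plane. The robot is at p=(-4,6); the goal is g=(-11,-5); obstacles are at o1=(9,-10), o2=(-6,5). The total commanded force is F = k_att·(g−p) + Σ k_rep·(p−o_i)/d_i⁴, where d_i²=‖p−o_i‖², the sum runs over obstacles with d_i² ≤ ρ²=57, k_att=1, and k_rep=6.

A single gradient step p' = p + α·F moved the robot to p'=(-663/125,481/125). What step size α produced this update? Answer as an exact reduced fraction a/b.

F_att = 1·(g−p) = 1·(-7,-11) = (-7.0000,-11.0000)
o1: d²=425 > ρ²=57 → inactive
o2: d²=5 ≤ ρ²=57; F_rep = 6·(2,1)/5² = (0.4800,0.2400)
F = F_att + ΣF_rep = (-6.5200,-10.7600)
Δp = p'−p = (-1.3040,-2.1520); α = Δx/Fx = (-163/125) / (-163/25) = 1/5
check: Δy/Fy = (-269/125) / (-269/25) = 1/5 ✓

α = 1/5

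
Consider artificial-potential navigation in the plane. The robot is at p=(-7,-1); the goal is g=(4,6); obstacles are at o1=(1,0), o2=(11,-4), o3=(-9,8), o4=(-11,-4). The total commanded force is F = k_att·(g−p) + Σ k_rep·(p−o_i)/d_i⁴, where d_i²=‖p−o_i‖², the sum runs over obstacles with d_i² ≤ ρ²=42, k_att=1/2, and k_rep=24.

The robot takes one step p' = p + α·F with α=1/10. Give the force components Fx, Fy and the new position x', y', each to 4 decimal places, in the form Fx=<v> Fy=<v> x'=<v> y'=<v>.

F_att = 1/2·(g−p) = 1/2·(11,7) = (5.5000,3.5000)
o1: d²=65 > ρ²=42 → inactive
o2: d²=333 > ρ²=42 → inactive
o3: d²=85 > ρ²=42 → inactive
o4: d²=25 ≤ ρ²=42; F_rep = 24·(4,3)/25² = (0.1536,0.1152)
F = F_att + ΣF_rep = (5.6536,3.6152)
p' = p + 1/10·F = (-6.4346,-0.6385)

Fx=5.6536 Fy=3.6152 x'=-6.4346 y'=-0.6385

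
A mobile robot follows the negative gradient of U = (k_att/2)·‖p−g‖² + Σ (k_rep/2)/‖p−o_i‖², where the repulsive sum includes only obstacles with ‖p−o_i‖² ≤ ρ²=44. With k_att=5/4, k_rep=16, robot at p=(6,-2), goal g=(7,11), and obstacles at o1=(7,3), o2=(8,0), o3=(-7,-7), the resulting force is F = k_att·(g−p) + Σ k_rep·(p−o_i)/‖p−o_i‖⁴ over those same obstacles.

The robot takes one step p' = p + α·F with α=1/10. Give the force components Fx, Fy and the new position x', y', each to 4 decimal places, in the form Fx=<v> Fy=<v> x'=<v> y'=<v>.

Fx=0.7263 Fy=15.6317 x'=6.0726 y'=-0.4368

F_att = 5/4·(g−p) = 5/4·(1,13) = (1.2500,16.2500)
o1: d²=26 ≤ ρ²=44; F_rep = 16·(-1,-5)/26² = (-0.0237,-0.1183)
o2: d²=8 ≤ ρ²=44; F_rep = 16·(-2,-2)/8² = (-0.5000,-0.5000)
o3: d²=194 > ρ²=44 → inactive
F = F_att + ΣF_rep = (0.7263,15.6317)
p' = p + 1/10·F = (6.0726,-0.4368)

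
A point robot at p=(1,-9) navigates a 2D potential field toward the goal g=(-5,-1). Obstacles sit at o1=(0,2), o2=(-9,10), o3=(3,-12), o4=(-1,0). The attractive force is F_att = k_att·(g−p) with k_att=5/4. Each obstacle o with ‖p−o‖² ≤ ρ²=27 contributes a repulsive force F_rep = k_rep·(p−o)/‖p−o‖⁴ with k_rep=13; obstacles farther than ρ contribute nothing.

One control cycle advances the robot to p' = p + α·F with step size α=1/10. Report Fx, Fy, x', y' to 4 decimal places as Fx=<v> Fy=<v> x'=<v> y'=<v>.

F_att = 5/4·(g−p) = 5/4·(-6,8) = (-7.5000,10.0000)
o1: d²=122 > ρ²=27 → inactive
o2: d²=461 > ρ²=27 → inactive
o3: d²=13 ≤ ρ²=27; F_rep = 13·(-2,3)/13² = (-0.1538,0.2308)
o4: d²=85 > ρ²=27 → inactive
F = F_att + ΣF_rep = (-7.6538,10.2308)
p' = p + 1/10·F = (0.2346,-7.9769)

Fx=-7.6538 Fy=10.2308 x'=0.2346 y'=-7.9769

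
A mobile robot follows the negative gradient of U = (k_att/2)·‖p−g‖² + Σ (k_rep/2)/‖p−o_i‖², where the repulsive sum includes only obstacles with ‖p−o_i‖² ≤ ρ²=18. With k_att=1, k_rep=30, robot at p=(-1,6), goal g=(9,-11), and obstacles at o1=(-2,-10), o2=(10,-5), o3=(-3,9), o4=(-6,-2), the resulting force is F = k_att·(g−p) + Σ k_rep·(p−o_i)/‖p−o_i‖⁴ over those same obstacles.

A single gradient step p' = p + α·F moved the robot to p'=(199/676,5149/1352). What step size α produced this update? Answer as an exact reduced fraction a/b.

α = 1/8

F_att = 1·(g−p) = 1·(10,-17) = (10.0000,-17.0000)
o1: d²=257 > ρ²=18 → inactive
o2: d²=242 > ρ²=18 → inactive
o3: d²=13 ≤ ρ²=18; F_rep = 30·(2,-3)/13² = (0.3550,-0.5325)
o4: d²=89 > ρ²=18 → inactive
F = F_att + ΣF_rep = (10.3550,-17.5325)
Δp = p'−p = (1.2944,-2.1916); α = Δx/Fx = (875/676) / (1750/169) = 1/8
check: Δy/Fy = (-2963/1352) / (-2963/169) = 1/8 ✓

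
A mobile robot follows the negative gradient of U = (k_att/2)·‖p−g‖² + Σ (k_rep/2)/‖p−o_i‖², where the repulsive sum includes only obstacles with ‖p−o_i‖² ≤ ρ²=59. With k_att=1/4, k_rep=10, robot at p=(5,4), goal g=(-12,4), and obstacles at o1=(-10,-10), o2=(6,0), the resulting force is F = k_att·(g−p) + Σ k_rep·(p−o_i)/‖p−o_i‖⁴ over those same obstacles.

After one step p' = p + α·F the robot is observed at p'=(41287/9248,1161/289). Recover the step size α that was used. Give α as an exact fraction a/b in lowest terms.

F_att = 1/4·(g−p) = 1/4·(-17,0) = (-4.2500,0.0000)
o1: d²=421 > ρ²=59 → inactive
o2: d²=17 ≤ ρ²=59; F_rep = 10·(-1,4)/17² = (-0.0346,0.1384)
F = F_att + ΣF_rep = (-4.2846,0.1384)
Δp = p'−p = (-0.5356,0.0173); α = Δx/Fx = (-4953/9248) / (-4953/1156) = 1/8
check: Δy/Fy = (5/289) / (40/289) = 1/8 ✓

α = 1/8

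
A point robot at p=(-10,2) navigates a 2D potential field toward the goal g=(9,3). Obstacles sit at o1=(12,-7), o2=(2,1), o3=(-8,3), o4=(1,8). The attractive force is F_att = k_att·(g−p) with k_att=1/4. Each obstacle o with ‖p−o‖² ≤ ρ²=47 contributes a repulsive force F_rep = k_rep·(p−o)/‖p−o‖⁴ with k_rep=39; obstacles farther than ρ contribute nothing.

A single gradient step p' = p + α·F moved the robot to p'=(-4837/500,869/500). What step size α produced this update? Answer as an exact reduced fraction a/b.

α = 1/5

F_att = 1/4·(g−p) = 1/4·(19,1) = (4.7500,0.2500)
o1: d²=565 > ρ²=47 → inactive
o2: d²=145 > ρ²=47 → inactive
o3: d²=5 ≤ ρ²=47; F_rep = 39·(-2,-1)/5² = (-3.1200,-1.5600)
o4: d²=157 > ρ²=47 → inactive
F = F_att + ΣF_rep = (1.6300,-1.3100)
Δp = p'−p = (0.3260,-0.2620); α = Δx/Fx = (163/500) / (163/100) = 1/5
check: Δy/Fy = (-131/500) / (-131/100) = 1/5 ✓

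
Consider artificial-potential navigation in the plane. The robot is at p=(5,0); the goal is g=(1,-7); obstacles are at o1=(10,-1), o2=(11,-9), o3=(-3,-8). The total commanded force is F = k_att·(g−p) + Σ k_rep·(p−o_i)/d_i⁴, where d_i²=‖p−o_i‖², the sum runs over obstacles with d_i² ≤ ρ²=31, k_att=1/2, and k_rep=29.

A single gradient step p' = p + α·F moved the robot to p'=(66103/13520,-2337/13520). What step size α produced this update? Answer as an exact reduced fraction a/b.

α = 1/20

F_att = 1/2·(g−p) = 1/2·(-4,-7) = (-2.0000,-3.5000)
o1: d²=26 ≤ ρ²=31; F_rep = 29·(-5,1)/26² = (-0.2145,0.0429)
o2: d²=117 > ρ²=31 → inactive
o3: d²=128 > ρ²=31 → inactive
F = F_att + ΣF_rep = (-2.2145,-3.4571)
Δp = p'−p = (-0.1107,-0.1729); α = Δx/Fx = (-1497/13520) / (-1497/676) = 1/20
check: Δy/Fy = (-2337/13520) / (-2337/676) = 1/20 ✓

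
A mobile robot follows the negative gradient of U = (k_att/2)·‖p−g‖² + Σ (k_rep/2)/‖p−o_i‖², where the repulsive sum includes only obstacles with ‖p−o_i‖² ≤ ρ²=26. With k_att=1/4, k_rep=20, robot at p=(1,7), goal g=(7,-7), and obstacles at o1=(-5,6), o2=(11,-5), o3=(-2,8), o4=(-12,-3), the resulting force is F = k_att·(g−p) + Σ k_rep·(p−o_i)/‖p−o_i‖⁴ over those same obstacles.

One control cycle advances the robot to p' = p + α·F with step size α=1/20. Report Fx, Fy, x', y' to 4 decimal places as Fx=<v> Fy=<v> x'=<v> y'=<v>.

F_att = 1/4·(g−p) = 1/4·(6,-14) = (1.5000,-3.5000)
o1: d²=37 > ρ²=26 → inactive
o2: d²=244 > ρ²=26 → inactive
o3: d²=10 ≤ ρ²=26; F_rep = 20·(3,-1)/10² = (0.6000,-0.2000)
o4: d²=269 > ρ²=26 → inactive
F = F_att + ΣF_rep = (2.1000,-3.7000)
p' = p + 1/20·F = (1.1050,6.8150)

Fx=2.1000 Fy=-3.7000 x'=1.1050 y'=6.8150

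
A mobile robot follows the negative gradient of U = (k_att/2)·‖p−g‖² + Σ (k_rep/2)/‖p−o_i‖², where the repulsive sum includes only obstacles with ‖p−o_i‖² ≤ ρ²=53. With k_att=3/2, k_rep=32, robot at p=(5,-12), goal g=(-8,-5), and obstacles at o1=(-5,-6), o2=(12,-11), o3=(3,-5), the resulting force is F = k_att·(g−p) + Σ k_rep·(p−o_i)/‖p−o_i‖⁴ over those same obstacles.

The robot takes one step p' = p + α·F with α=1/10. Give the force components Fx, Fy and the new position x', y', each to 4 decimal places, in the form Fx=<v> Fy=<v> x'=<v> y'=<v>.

F_att = 3/2·(g−p) = 3/2·(-13,7) = (-19.5000,10.5000)
o1: d²=136 > ρ²=53 → inactive
o2: d²=50 ≤ ρ²=53; F_rep = 32·(-7,-1)/50² = (-0.0896,-0.0128)
o3: d²=53 ≤ ρ²=53; F_rep = 32·(2,-7)/53² = (0.0228,-0.0797)
F = F_att + ΣF_rep = (-19.5668,10.4075)
p' = p + 1/10·F = (3.0433,-10.9593)

Fx=-19.5668 Fy=10.4075 x'=3.0433 y'=-10.9593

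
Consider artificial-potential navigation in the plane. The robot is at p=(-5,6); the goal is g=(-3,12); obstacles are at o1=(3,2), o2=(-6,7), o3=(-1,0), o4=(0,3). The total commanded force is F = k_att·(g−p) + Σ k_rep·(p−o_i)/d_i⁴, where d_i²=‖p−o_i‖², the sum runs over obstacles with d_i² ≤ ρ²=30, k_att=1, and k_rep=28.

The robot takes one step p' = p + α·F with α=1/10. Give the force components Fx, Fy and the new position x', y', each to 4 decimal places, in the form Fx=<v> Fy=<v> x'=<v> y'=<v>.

F_att = 1·(g−p) = 1·(2,6) = (2.0000,6.0000)
o1: d²=80 > ρ²=30 → inactive
o2: d²=2 ≤ ρ²=30; F_rep = 28·(1,-1)/2² = (7.0000,-7.0000)
o3: d²=52 > ρ²=30 → inactive
o4: d²=34 > ρ²=30 → inactive
F = F_att + ΣF_rep = (9.0000,-1.0000)
p' = p + 1/10·F = (-4.1000,5.9000)

Fx=9.0000 Fy=-1.0000 x'=-4.1000 y'=5.9000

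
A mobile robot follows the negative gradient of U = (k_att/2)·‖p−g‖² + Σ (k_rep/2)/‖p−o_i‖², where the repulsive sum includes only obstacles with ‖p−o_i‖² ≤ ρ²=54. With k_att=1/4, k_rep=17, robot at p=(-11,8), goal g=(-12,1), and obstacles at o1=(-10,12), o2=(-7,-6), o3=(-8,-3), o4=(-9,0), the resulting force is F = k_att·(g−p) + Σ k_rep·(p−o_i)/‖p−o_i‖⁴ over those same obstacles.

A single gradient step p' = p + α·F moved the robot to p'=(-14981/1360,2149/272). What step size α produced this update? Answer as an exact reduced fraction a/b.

α = 1/20

F_att = 1/4·(g−p) = 1/4·(-1,-7) = (-0.2500,-1.7500)
o1: d²=17 ≤ ρ²=54; F_rep = 17·(-1,-4)/17² = (-0.0588,-0.2353)
o2: d²=212 > ρ²=54 → inactive
o3: d²=130 > ρ²=54 → inactive
o4: d²=68 > ρ²=54 → inactive
F = F_att + ΣF_rep = (-0.3088,-1.9853)
Δp = p'−p = (-0.0154,-0.0993); α = Δx/Fx = (-21/1360) / (-21/68) = 1/20
check: Δy/Fy = (-27/272) / (-135/68) = 1/20 ✓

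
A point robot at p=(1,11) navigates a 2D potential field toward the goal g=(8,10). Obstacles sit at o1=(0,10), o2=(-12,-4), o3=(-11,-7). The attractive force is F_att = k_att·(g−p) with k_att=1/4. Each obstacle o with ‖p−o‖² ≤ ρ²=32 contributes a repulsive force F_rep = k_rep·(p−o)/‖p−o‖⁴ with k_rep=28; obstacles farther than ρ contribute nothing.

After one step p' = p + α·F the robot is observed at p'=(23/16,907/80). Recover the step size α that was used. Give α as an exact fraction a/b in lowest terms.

α = 1/20

F_att = 1/4·(g−p) = 1/4·(7,-1) = (1.7500,-0.2500)
o1: d²=2 ≤ ρ²=32; F_rep = 28·(1,1)/2² = (7.0000,7.0000)
o2: d²=394 > ρ²=32 → inactive
o3: d²=468 > ρ²=32 → inactive
F = F_att + ΣF_rep = (8.7500,6.7500)
Δp = p'−p = (0.4375,0.3375); α = Δx/Fx = (7/16) / (35/4) = 1/20
check: Δy/Fy = (27/80) / (27/4) = 1/20 ✓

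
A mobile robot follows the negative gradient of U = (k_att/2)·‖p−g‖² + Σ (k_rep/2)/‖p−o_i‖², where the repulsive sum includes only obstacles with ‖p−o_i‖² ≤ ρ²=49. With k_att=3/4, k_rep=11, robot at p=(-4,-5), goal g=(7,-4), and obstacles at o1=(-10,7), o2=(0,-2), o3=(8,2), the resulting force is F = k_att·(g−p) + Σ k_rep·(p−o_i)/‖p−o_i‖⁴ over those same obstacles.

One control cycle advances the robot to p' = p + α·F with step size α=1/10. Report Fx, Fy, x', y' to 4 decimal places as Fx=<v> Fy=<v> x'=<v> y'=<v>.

F_att = 3/4·(g−p) = 3/4·(11,1) = (8.2500,0.7500)
o1: d²=180 > ρ²=49 → inactive
o2: d²=25 ≤ ρ²=49; F_rep = 11·(-4,-3)/25² = (-0.0704,-0.0528)
o3: d²=193 > ρ²=49 → inactive
F = F_att + ΣF_rep = (8.1796,0.6972)
p' = p + 1/10·F = (-3.1820,-4.9303)

Fx=8.1796 Fy=0.6972 x'=-3.1820 y'=-4.9303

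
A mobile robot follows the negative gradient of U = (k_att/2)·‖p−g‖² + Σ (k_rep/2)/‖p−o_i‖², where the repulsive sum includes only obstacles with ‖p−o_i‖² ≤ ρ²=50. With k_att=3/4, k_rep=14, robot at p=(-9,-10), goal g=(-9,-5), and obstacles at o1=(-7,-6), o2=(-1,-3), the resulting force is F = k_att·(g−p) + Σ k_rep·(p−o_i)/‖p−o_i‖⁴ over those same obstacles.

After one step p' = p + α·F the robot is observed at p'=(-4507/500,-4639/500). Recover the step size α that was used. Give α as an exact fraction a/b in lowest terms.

F_att = 3/4·(g−p) = 3/4·(0,5) = (0.0000,3.7500)
o1: d²=20 ≤ ρ²=50; F_rep = 14·(-2,-4)/20² = (-0.0700,-0.1400)
o2: d²=113 > ρ²=50 → inactive
F = F_att + ΣF_rep = (-0.0700,3.6100)
Δp = p'−p = (-0.0140,0.7220); α = Δx/Fx = (-7/500) / (-7/100) = 1/5
check: Δy/Fy = (361/500) / (361/100) = 1/5 ✓

α = 1/5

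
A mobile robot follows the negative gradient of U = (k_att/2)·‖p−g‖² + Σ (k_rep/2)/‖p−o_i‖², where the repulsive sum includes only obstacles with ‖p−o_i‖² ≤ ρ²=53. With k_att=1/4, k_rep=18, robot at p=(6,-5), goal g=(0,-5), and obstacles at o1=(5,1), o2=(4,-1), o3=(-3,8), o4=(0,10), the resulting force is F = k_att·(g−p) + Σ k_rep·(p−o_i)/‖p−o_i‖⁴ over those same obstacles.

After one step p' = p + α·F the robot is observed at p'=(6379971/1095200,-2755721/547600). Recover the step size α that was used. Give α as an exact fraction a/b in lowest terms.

F_att = 1/4·(g−p) = 1/4·(-6,0) = (-1.5000,0.0000)
o1: d²=37 ≤ ρ²=53; F_rep = 18·(1,-6)/37² = (0.0131,-0.0789)
o2: d²=20 ≤ ρ²=53; F_rep = 18·(2,-4)/20² = (0.0900,-0.1800)
o3: d²=250 > ρ²=53 → inactive
o4: d²=261 > ρ²=53 → inactive
F = F_att + ΣF_rep = (-1.3969,-0.2589)
Δp = p'−p = (-0.1746,-0.0324); α = Δx/Fx = (-191229/1095200) / (-191229/136900) = 1/8
check: Δy/Fy = (-17721/547600) / (-17721/68450) = 1/8 ✓

α = 1/8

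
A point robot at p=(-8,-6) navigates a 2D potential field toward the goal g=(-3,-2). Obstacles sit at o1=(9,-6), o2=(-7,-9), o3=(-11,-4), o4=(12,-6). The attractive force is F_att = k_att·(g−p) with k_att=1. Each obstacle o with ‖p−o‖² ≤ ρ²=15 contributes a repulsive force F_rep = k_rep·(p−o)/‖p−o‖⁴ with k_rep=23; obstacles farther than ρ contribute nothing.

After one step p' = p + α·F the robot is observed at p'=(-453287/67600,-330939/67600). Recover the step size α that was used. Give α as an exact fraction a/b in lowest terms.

α = 1/4

F_att = 1·(g−p) = 1·(5,4) = (5.0000,4.0000)
o1: d²=289 > ρ²=15 → inactive
o2: d²=10 ≤ ρ²=15; F_rep = 23·(-1,3)/10² = (-0.2300,0.6900)
o3: d²=13 ≤ ρ²=15; F_rep = 23·(3,-2)/13² = (0.4083,-0.2722)
o4: d²=400 > ρ²=15 → inactive
F = F_att + ΣF_rep = (5.1783,4.4178)
Δp = p'−p = (1.2946,1.1045); α = Δx/Fx = (87513/67600) / (87513/16900) = 1/4
check: Δy/Fy = (74661/67600) / (74661/16900) = 1/4 ✓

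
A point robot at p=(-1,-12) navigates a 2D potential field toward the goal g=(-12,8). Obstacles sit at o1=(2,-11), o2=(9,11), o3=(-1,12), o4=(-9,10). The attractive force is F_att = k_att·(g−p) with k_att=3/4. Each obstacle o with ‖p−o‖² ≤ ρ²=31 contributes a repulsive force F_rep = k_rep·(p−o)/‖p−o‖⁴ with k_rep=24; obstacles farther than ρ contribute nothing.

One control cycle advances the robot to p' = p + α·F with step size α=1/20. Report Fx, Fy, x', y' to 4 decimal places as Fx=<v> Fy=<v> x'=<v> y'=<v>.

F_att = 3/4·(g−p) = 3/4·(-11,20) = (-8.2500,15.0000)
o1: d²=10 ≤ ρ²=31; F_rep = 24·(-3,-1)/10² = (-0.7200,-0.2400)
o2: d²=629 > ρ²=31 → inactive
o3: d²=576 > ρ²=31 → inactive
o4: d²=548 > ρ²=31 → inactive
F = F_att + ΣF_rep = (-8.9700,14.7600)
p' = p + 1/20·F = (-1.4485,-11.2620)

Fx=-8.9700 Fy=14.7600 x'=-1.4485 y'=-11.2620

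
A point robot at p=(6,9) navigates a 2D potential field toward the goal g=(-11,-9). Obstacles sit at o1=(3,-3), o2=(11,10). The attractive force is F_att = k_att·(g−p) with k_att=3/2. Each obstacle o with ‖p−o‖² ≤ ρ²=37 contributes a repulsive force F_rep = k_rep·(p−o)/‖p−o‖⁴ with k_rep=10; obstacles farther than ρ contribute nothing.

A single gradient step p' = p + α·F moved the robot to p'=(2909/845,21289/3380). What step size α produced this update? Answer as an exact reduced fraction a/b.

α = 1/10

F_att = 3/2·(g−p) = 3/2·(-17,-18) = (-25.5000,-27.0000)
o1: d²=153 > ρ²=37 → inactive
o2: d²=26 ≤ ρ²=37; F_rep = 10·(-5,-1)/26² = (-0.0740,-0.0148)
F = F_att + ΣF_rep = (-25.5740,-27.0148)
Δp = p'−p = (-2.5574,-2.7015); α = Δx/Fx = (-2161/845) / (-4322/169) = 1/10
check: Δy/Fy = (-9131/3380) / (-9131/338) = 1/10 ✓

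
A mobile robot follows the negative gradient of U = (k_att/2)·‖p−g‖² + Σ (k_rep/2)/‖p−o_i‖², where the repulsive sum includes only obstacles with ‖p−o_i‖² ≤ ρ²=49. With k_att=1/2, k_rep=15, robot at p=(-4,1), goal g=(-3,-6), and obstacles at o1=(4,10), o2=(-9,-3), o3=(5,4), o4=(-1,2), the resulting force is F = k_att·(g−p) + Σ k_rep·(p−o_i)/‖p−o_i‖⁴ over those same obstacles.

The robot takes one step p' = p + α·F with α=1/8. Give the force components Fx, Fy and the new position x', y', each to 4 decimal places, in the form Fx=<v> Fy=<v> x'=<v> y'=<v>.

F_att = 1/2·(g−p) = 1/2·(1,-7) = (0.5000,-3.5000)
o1: d²=145 > ρ²=49 → inactive
o2: d²=41 ≤ ρ²=49; F_rep = 15·(5,4)/41² = (0.0446,0.0357)
o3: d²=90 > ρ²=49 → inactive
o4: d²=10 ≤ ρ²=49; F_rep = 15·(-3,-1)/10² = (-0.4500,-0.1500)
F = F_att + ΣF_rep = (0.0946,-3.6143)
p' = p + 1/8·F = (-3.9882,0.5482)

Fx=0.0946 Fy=-3.6143 x'=-3.9882 y'=0.5482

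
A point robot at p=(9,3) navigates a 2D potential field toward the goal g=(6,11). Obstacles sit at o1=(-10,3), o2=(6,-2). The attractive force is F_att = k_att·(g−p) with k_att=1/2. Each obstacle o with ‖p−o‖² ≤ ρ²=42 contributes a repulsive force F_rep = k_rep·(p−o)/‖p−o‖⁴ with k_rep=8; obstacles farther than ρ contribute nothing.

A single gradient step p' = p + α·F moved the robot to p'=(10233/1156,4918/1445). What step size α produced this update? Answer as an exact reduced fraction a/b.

F_att = 1/2·(g−p) = 1/2·(-3,8) = (-1.5000,4.0000)
o1: d²=361 > ρ²=42 → inactive
o2: d²=34 ≤ ρ²=42; F_rep = 8·(3,5)/34² = (0.0208,0.0346)
F = F_att + ΣF_rep = (-1.4792,4.0346)
Δp = p'−p = (-0.1479,0.4035); α = Δx/Fx = (-171/1156) / (-855/578) = 1/10
check: Δy/Fy = (583/1445) / (1166/289) = 1/10 ✓

α = 1/10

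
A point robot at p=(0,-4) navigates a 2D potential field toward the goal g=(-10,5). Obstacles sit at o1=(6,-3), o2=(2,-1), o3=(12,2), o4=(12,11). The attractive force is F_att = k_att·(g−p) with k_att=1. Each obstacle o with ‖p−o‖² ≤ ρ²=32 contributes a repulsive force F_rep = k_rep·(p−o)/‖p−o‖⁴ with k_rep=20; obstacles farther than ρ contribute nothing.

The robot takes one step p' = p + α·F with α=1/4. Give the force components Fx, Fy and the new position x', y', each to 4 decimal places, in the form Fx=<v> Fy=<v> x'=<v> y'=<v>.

Fx=-10.2367 Fy=8.6450 x'=-2.5592 y'=-1.8388

F_att = 1·(g−p) = 1·(-10,9) = (-10.0000,9.0000)
o1: d²=37 > ρ²=32 → inactive
o2: d²=13 ≤ ρ²=32; F_rep = 20·(-2,-3)/13² = (-0.2367,-0.3550)
o3: d²=180 > ρ²=32 → inactive
o4: d²=369 > ρ²=32 → inactive
F = F_att + ΣF_rep = (-10.2367,8.6450)
p' = p + 1/4·F = (-2.5592,-1.8388)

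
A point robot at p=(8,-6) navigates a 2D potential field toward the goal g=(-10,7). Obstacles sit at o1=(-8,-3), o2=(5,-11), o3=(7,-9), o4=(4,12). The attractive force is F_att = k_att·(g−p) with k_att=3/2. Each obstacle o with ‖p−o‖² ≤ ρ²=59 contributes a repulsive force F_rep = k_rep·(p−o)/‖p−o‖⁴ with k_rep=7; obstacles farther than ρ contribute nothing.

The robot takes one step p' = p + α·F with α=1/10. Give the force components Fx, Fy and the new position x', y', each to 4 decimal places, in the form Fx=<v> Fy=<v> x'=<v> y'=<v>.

F_att = 3/2·(g−p) = 3/2·(-18,13) = (-27.0000,19.5000)
o1: d²=265 > ρ²=59 → inactive
o2: d²=34 ≤ ρ²=59; F_rep = 7·(3,5)/34² = (0.0182,0.0303)
o3: d²=10 ≤ ρ²=59; F_rep = 7·(1,3)/10² = (0.0700,0.2100)
o4: d²=340 > ρ²=59 → inactive
F = F_att + ΣF_rep = (-26.9118,19.7403)
p' = p + 1/10·F = (5.3088,-4.0260)

Fx=-26.9118 Fy=19.7403 x'=5.3088 y'=-4.0260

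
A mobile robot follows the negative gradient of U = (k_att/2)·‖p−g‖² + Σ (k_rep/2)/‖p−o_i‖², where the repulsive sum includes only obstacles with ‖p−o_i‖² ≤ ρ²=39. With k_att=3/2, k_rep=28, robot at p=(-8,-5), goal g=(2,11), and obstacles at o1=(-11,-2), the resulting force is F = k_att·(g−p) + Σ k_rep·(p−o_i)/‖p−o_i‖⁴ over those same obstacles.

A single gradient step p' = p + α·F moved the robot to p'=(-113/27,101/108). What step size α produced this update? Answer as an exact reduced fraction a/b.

α = 1/4

F_att = 3/2·(g−p) = 3/2·(10,16) = (15.0000,24.0000)
o1: d²=18 ≤ ρ²=39; F_rep = 28·(3,-3)/18² = (0.2593,-0.2593)
F = F_att + ΣF_rep = (15.2593,23.7407)
Δp = p'−p = (3.8148,5.9352); α = Δx/Fx = (103/27) / (412/27) = 1/4
check: Δy/Fy = (641/108) / (641/27) = 1/4 ✓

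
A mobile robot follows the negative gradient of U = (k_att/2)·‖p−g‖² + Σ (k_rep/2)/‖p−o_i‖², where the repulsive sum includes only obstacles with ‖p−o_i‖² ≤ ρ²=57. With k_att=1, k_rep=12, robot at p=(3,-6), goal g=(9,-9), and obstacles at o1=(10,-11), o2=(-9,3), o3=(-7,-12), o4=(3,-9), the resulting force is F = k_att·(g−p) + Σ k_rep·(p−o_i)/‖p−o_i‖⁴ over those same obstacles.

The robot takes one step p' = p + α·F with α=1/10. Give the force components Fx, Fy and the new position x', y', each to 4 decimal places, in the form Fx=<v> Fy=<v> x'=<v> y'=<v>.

Fx=6.0000 Fy=-2.5556 x'=3.6000 y'=-6.2556

F_att = 1·(g−p) = 1·(6,-3) = (6.0000,-3.0000)
o1: d²=74 > ρ²=57 → inactive
o2: d²=225 > ρ²=57 → inactive
o3: d²=136 > ρ²=57 → inactive
o4: d²=9 ≤ ρ²=57; F_rep = 12·(0,3)/9² = (0.0000,0.4444)
F = F_att + ΣF_rep = (6.0000,-2.5556)
p' = p + 1/10·F = (3.6000,-6.2556)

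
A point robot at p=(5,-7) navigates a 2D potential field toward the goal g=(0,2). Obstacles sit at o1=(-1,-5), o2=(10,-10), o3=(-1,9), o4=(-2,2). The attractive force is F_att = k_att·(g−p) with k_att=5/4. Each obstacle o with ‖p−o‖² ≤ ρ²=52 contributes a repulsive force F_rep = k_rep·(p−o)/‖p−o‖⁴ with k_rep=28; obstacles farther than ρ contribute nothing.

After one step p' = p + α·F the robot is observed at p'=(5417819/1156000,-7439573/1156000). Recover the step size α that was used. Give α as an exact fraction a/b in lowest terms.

F_att = 5/4·(g−p) = 5/4·(-5,9) = (-6.2500,11.2500)
o1: d²=40 ≤ ρ²=52; F_rep = 28·(6,-2)/40² = (0.1050,-0.0350)
o2: d²=34 ≤ ρ²=52; F_rep = 28·(-5,3)/34² = (-0.1211,0.0727)
o3: d²=292 > ρ²=52 → inactive
o4: d²=130 > ρ²=52 → inactive
F = F_att + ΣF_rep = (-6.2661,11.2877)
Δp = p'−p = (-0.3133,0.5644); α = Δx/Fx = (-362181/1156000) / (-362181/57800) = 1/20
check: Δy/Fy = (652427/1156000) / (652427/57800) = 1/20 ✓

α = 1/20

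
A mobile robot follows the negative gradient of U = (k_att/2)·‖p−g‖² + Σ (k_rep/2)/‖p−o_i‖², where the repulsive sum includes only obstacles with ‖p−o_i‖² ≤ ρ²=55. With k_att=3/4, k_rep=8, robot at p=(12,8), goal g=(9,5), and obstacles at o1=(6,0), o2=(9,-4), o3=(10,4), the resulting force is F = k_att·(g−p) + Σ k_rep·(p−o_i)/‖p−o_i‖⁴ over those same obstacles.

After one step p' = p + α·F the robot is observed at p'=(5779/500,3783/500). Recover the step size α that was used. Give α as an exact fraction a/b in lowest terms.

F_att = 3/4·(g−p) = 3/4·(-3,-3) = (-2.2500,-2.2500)
o1: d²=100 > ρ²=55 → inactive
o2: d²=153 > ρ²=55 → inactive
o3: d²=20 ≤ ρ²=55; F_rep = 8·(2,4)/20² = (0.0400,0.0800)
F = F_att + ΣF_rep = (-2.2100,-2.1700)
Δp = p'−p = (-0.4420,-0.4340); α = Δx/Fx = (-221/500) / (-221/100) = 1/5
check: Δy/Fy = (-217/500) / (-217/100) = 1/5 ✓

α = 1/5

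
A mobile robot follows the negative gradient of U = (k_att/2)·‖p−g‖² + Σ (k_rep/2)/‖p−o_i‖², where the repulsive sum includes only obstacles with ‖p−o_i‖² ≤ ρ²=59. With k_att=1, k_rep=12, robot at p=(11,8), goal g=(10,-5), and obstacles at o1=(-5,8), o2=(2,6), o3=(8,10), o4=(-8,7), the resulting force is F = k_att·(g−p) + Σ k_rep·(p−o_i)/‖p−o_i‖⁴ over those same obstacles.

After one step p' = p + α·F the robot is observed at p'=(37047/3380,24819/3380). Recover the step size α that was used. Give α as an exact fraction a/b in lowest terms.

F_att = 1·(g−p) = 1·(-1,-13) = (-1.0000,-13.0000)
o1: d²=256 > ρ²=59 → inactive
o2: d²=85 > ρ²=59 → inactive
o3: d²=13 ≤ ρ²=59; F_rep = 12·(3,-2)/13² = (0.2130,-0.1420)
o4: d²=362 > ρ²=59 → inactive
F = F_att + ΣF_rep = (-0.7870,-13.1420)
Δp = p'−p = (-0.0393,-0.6571); α = Δx/Fx = (-133/3380) / (-133/169) = 1/20
check: Δy/Fy = (-2221/3380) / (-2221/169) = 1/20 ✓

α = 1/20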